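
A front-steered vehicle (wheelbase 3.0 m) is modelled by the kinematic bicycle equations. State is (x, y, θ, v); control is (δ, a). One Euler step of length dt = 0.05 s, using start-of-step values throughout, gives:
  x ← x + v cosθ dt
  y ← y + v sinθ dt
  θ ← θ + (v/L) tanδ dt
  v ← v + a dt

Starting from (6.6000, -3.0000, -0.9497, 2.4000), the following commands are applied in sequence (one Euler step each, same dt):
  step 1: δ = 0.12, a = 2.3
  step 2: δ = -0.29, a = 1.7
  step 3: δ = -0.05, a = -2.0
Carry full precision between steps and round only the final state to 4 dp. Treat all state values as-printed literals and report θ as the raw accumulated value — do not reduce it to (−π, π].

after step 1 (δ=0.12, a=2.3): (6.669831, -3.097589, -0.944877, 2.515000)
after step 2 (δ=-0.29, a=1.7): (6.743501, -3.199500, -0.957385, 2.600000)
after step 3 (δ=-0.05, a=-2.0): (6.818337, -3.305799, -0.959554, 2.500000)

(6.8183, -3.3058, -0.9596, 2.5000)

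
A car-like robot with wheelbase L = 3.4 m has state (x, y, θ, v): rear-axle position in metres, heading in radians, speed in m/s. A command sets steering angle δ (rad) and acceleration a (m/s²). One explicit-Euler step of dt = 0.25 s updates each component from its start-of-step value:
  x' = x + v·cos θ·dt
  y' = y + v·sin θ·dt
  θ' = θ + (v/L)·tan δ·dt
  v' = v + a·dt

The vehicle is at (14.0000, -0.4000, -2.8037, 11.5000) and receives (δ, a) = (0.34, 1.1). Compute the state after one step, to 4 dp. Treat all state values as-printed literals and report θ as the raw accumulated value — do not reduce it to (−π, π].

x' = 14.0000 + 11.5000·cos(-2.8037)·0.25 = 11.2876
y' = -0.4000 + 11.5000·sin(-2.8037)·0.25 = -1.3531
θ' = -2.8037 + (11.5000/3.4)·tan(0.34)·0.25 = -2.5046
v' = 11.5000 + 1.1000·0.25 = 11.7750

(11.2876, -1.3531, -2.5046, 11.7750)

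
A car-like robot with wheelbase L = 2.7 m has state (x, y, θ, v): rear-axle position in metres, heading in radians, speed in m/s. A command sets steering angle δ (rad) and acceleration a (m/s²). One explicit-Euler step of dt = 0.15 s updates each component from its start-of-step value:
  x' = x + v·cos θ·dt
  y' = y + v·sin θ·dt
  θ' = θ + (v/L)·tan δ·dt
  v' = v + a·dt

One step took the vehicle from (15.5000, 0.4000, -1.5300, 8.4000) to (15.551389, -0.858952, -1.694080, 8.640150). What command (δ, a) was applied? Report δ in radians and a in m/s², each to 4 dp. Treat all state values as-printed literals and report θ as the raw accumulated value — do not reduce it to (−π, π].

a = (v'−v)/dt = (0.240150)/0.15 = 1.6010
Δθ = θ'−θ = -0.164080;  (v·dt/L) = 8.4000·0.15/2.7 = 0.466667
tan δ = Δθ·L/(v·dt) = -0.351600  →  δ = -0.3381

δ = -0.3381, a = 1.6010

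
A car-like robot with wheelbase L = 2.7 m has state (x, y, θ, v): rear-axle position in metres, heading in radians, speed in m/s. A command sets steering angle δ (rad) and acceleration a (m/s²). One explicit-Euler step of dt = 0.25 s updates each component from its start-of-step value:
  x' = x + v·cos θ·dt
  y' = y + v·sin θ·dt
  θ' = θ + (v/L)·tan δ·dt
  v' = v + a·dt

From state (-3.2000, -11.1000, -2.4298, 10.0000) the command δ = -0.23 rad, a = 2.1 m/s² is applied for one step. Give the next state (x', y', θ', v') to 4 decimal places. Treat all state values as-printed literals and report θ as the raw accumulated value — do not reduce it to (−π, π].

(-5.0930, -12.7330, -2.6466, 10.5250)

x' = -3.2000 + 10.0000·cos(-2.4298)·0.25 = -5.0930
y' = -11.1000 + 10.0000·sin(-2.4298)·0.25 = -12.7330
θ' = -2.4298 + (10.0000/2.7)·tan(-0.23)·0.25 = -2.6466
v' = 10.0000 + 2.1000·0.25 = 10.5250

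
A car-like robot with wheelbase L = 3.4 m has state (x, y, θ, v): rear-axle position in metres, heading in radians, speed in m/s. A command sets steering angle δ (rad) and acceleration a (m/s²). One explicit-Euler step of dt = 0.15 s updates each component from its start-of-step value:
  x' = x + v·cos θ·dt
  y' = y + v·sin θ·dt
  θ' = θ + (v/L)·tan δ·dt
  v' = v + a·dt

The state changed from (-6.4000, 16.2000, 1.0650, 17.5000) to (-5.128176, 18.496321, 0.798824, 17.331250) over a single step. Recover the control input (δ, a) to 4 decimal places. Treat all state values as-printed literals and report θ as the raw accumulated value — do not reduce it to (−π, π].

a = (v'−v)/dt = (-0.168750)/0.15 = -1.1250
Δθ = θ'−θ = -0.266176;  (v·dt/L) = 17.5000·0.15/3.4 = 0.772059
tan δ = Δθ·L/(v·dt) = -0.344761  →  δ = -0.3320

δ = -0.3320, a = -1.1250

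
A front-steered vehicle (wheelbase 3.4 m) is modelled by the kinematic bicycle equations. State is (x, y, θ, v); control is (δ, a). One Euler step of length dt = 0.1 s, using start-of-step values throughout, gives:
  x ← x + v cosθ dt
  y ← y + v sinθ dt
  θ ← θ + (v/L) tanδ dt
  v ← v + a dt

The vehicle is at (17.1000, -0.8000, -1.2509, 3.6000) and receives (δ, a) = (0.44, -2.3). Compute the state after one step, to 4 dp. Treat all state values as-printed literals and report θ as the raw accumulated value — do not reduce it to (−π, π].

x' = 17.1000 + 3.6000·cos(-1.2509)·0.1 = 17.2132
y' = -0.8000 + 3.6000·sin(-1.2509)·0.1 = -1.1417
θ' = -1.2509 + (3.6000/3.4)·tan(0.44)·0.1 = -1.2011
v' = 3.6000 − 2.3000·0.1 = 3.3700

(17.2132, -1.1417, -1.2011, 3.3700)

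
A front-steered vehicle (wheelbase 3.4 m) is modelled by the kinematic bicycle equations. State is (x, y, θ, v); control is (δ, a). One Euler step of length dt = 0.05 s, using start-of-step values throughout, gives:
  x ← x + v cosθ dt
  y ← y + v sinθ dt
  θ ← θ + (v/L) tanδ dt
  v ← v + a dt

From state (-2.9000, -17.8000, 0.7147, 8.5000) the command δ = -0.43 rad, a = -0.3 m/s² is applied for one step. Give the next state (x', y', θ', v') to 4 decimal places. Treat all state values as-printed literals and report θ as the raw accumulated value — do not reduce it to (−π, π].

x' = -2.9000 + 8.5000·cos(0.7147)·0.05 = -2.5790
y' = -17.8000 + 8.5000·sin(0.7147)·0.05 = -17.5215
θ' = 0.7147 + (8.5000/3.4)·tan(-0.43)·0.05 = 0.6574
v' = 8.5000 − 0.3000·0.05 = 8.4850

(-2.5790, -17.5215, 0.6574, 8.4850)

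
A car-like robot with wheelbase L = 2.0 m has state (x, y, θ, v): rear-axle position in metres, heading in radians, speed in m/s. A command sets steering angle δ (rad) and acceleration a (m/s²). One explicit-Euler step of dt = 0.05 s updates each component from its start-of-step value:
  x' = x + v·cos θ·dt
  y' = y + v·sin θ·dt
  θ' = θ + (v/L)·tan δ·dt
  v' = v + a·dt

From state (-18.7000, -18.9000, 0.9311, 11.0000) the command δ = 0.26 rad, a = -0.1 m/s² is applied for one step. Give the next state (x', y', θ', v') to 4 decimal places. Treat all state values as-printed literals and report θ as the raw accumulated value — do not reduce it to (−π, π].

(-18.3717, -18.4587, 1.0043, 10.9950)

x' = -18.7000 + 11.0000·cos(0.9311)·0.05 = -18.3717
y' = -18.9000 + 11.0000·sin(0.9311)·0.05 = -18.4587
θ' = 0.9311 + (11.0000/2.0)·tan(0.26)·0.05 = 1.0043
v' = 11.0000 − 0.1000·0.05 = 10.9950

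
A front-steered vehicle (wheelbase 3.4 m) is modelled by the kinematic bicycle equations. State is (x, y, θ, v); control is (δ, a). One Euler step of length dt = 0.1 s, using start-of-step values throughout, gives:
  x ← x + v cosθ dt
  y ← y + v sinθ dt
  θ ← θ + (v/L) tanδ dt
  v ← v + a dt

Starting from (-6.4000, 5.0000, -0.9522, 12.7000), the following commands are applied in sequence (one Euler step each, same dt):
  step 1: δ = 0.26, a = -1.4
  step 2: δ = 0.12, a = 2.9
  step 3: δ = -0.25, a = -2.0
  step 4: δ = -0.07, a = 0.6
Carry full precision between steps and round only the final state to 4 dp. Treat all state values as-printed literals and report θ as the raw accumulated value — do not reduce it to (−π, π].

(-3.1681, 1.0955, -0.9309, 12.7100)

after step 1 (δ=0.26, a=-1.4): (-5.663537, 3.965340, -0.852833, 12.560000)
after step 2 (δ=0.12, a=2.9): (-4.837275, 3.019387, -0.808290, 12.850000)
after step 3 (δ=-0.25, a=-2.0): (-3.949679, 2.090194, -0.904794, 12.650000)
after step 4 (δ=-0.07, a=0.6): (-3.168102, 1.095528, -0.930881, 12.710000)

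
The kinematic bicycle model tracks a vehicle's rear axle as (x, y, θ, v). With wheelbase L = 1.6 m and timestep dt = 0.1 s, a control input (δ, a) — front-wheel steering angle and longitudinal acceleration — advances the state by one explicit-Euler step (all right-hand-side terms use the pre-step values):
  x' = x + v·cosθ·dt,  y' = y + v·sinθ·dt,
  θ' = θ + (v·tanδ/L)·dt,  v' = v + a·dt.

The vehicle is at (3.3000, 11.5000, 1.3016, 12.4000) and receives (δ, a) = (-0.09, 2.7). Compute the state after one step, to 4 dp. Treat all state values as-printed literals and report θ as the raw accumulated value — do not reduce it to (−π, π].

x' = 3.3000 + 12.4000·cos(1.3016)·0.1 = 3.6298
y' = 11.5000 + 12.4000·sin(1.3016)·0.1 = 12.6953
θ' = 1.3016 + (12.4000/1.6)·tan(-0.09)·0.1 = 1.2317
v' = 12.4000 + 2.7000·0.1 = 12.6700

(3.6298, 12.6953, 1.2317, 12.6700)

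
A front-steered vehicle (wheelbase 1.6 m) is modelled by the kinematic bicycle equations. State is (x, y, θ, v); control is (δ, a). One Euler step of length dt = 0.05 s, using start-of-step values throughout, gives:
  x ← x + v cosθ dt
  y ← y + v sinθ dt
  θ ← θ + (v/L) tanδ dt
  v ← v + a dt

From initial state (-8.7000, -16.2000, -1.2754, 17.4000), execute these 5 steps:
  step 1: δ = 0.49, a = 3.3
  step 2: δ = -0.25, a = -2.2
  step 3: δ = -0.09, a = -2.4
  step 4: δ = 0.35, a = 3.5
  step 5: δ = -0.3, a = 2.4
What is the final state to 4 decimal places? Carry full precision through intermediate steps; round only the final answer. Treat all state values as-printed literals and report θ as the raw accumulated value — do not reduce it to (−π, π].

after step 1 (δ=0.49, a=3.3): (-8.446726, -17.032318, -0.985370, 17.565000)
after step 2 (δ=-0.25, a=-2.2): (-7.961445, -17.764318, -1.125529, 17.455000)
after step 3 (δ=-0.09, a=-2.4): (-7.585553, -18.551971, -1.174754, 17.335000)
after step 4 (δ=0.35, a=3.5): (-7.251187, -19.351631, -0.977011, 17.510000)
after step 5 (δ=-0.3, a=2.4): (-6.761342, -20.077270, -1.146276, 17.630000)

(-6.7613, -20.0773, -1.1463, 17.6300)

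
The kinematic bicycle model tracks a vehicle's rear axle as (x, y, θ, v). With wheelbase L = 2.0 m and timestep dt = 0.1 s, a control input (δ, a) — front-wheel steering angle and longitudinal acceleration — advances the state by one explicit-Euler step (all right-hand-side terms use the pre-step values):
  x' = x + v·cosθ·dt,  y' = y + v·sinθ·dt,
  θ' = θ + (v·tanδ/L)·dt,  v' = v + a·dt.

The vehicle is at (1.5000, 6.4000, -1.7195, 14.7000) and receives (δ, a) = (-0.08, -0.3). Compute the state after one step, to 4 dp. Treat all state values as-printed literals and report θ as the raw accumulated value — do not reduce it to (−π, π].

(1.2822, 4.9462, -1.7784, 14.6700)

x' = 1.5000 + 14.7000·cos(-1.7195)·0.1 = 1.2822
y' = 6.4000 + 14.7000·sin(-1.7195)·0.1 = 4.9462
θ' = -1.7195 + (14.7000/2.0)·tan(-0.08)·0.1 = -1.7784
v' = 14.7000 − 0.3000·0.1 = 14.6700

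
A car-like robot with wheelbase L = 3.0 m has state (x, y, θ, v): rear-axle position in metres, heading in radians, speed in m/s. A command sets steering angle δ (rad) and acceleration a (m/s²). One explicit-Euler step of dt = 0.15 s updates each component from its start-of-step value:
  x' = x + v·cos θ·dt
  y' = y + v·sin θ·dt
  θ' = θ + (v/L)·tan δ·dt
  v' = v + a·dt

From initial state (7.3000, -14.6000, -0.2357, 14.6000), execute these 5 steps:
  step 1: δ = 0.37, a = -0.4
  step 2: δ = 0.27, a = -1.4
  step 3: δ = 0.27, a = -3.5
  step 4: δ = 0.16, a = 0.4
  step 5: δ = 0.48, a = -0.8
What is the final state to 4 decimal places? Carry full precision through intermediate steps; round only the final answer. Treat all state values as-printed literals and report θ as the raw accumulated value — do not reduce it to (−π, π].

(17.3227, -12.4822, 0.9192, 13.7450)

after step 1 (δ=0.37, a=-0.4): (9.429449, -15.111417, 0.047440, 14.540000)
after step 2 (δ=0.27, a=-1.4): (11.607995, -15.007989, 0.248643, 14.330000)
after step 3 (δ=0.27, a=-3.5): (13.691392, -14.479020, 0.446940, 13.805000)
after step 4 (δ=0.16, a=0.4): (15.558740, -13.584024, 0.558333, 13.865000)
after step 5 (δ=0.48, a=-0.8): (17.322658, -12.482229, 0.919246, 13.745000)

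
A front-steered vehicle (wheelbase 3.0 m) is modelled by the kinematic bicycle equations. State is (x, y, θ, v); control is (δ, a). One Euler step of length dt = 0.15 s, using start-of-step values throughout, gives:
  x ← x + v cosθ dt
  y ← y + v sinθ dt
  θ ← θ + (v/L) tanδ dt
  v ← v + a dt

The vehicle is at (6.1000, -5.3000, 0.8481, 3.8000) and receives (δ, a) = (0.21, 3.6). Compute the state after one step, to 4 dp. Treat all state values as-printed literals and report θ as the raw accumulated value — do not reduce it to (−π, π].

(6.4770, -4.8725, 0.8886, 4.3400)

x' = 6.1000 + 3.8000·cos(0.8481)·0.15 = 6.4770
y' = -5.3000 + 3.8000·sin(0.8481)·0.15 = -4.8725
θ' = 0.8481 + (3.8000/3.0)·tan(0.21)·0.15 = 0.8886
v' = 3.8000 + 3.6000·0.15 = 4.3400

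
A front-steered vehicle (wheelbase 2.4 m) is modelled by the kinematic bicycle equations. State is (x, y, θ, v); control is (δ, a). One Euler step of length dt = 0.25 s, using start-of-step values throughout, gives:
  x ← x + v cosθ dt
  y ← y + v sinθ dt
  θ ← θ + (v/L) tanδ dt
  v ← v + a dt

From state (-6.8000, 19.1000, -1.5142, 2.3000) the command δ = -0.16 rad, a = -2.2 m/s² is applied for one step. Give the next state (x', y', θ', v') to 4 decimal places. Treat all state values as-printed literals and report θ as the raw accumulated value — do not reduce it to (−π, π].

x' = -6.8000 + 2.3000·cos(-1.5142)·0.25 = -6.7675
y' = 19.1000 + 2.3000·sin(-1.5142)·0.25 = 18.5259
θ' = -1.5142 + (2.3000/2.4)·tan(-0.16)·0.25 = -1.5529
v' = 2.3000 − 2.2000·0.25 = 1.7500

(-6.7675, 18.5259, -1.5529, 1.7500)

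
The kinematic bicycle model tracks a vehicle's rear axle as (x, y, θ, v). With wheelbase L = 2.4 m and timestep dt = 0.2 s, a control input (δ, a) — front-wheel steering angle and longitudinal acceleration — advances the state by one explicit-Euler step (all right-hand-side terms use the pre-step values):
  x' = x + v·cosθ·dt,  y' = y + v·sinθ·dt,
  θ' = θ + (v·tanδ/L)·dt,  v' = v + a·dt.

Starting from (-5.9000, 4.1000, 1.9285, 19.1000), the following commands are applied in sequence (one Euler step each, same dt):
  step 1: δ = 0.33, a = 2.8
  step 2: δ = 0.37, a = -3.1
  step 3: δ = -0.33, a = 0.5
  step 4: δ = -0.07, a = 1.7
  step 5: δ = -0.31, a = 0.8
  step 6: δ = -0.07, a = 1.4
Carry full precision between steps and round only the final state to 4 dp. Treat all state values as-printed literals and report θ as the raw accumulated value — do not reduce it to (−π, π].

after step 1 (δ=0.33, a=2.8): (-7.237474, 7.678207, 2.473685, 19.660000)
after step 2 (δ=0.37, a=-3.1): (-10.324564, 10.113468, 3.109135, 19.040000)
after step 3 (δ=-0.33, a=0.5): (-14.130559, 10.237047, 2.565662, 19.140000)
after step 4 (δ=-0.07, a=1.7): (-17.341047, 12.321836, 2.453829, 19.480000)
after step 5 (δ=-0.31, a=0.8): (-20.351361, 14.795059, 1.933831, 19.640000)
after step 6 (δ=-0.07, a=1.4): (-21.746242, 18.467046, 1.819077, 19.920000)

(-21.7462, 18.4670, 1.8191, 19.9200)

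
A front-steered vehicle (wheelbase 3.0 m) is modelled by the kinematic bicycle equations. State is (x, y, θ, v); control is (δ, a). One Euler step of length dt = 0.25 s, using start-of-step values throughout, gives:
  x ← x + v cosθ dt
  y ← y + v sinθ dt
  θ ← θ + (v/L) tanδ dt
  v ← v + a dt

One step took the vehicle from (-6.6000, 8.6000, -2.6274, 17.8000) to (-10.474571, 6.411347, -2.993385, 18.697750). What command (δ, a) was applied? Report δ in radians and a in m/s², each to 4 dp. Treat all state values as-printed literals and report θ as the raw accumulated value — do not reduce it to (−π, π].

a = (v'−v)/dt = (0.897750)/0.25 = 3.5910
Δθ = θ'−θ = -0.365985;  (v·dt/L) = 17.8000·0.25/3.0 = 1.483333
tan δ = Δθ·L/(v·dt) = -0.246731  →  δ = -0.2419

δ = -0.2419, a = 3.5910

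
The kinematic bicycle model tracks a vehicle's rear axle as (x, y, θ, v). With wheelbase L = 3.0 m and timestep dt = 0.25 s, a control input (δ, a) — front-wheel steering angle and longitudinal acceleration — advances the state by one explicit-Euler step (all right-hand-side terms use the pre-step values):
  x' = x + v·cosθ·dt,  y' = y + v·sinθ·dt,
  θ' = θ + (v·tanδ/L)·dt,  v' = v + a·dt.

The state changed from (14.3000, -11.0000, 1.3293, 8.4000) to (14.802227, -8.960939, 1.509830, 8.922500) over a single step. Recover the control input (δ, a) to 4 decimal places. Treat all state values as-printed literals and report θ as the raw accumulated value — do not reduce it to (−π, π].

δ = 0.2524, a = 2.0900

a = (v'−v)/dt = (0.522500)/0.25 = 2.0900
Δθ = θ'−θ = 0.180530;  (v·dt/L) = 8.4000·0.25/3.0 = 0.700000
tan δ = Δθ·L/(v·dt) = 0.257900  →  δ = 0.2524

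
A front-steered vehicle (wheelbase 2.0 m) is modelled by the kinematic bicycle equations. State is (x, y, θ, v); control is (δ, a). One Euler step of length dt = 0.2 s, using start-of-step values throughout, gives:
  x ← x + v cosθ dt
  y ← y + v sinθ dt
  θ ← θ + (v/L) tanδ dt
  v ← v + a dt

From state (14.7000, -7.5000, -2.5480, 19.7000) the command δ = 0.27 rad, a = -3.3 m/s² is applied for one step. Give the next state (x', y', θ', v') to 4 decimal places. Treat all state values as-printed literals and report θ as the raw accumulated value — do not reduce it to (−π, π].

x' = 14.7000 + 19.7000·cos(-2.5480)·0.2 = 11.4340
y' = -7.5000 + 19.7000·sin(-2.5480)·0.2 = -9.7038
θ' = -2.5480 + (19.7000/2.0)·tan(0.27)·0.2 = -2.0028
v' = 19.7000 − 3.3000·0.2 = 19.0400

(11.4340, -9.7038, -2.0028, 19.0400)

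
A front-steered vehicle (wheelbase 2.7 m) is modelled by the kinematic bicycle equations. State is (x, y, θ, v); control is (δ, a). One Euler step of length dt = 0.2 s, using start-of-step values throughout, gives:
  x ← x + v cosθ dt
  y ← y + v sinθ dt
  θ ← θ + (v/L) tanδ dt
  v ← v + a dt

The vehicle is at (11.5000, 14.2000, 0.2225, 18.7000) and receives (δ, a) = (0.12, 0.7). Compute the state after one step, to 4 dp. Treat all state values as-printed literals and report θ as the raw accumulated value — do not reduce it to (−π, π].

x' = 11.5000 + 18.7000·cos(0.2225)·0.2 = 15.1478
y' = 14.2000 + 18.7000·sin(0.2225)·0.2 = 15.0253
θ' = 0.2225 + (18.7000/2.7)·tan(0.12)·0.2 = 0.3895
v' = 18.7000 + 0.7000·0.2 = 18.8400

(15.1478, 15.0253, 0.3895, 18.8400)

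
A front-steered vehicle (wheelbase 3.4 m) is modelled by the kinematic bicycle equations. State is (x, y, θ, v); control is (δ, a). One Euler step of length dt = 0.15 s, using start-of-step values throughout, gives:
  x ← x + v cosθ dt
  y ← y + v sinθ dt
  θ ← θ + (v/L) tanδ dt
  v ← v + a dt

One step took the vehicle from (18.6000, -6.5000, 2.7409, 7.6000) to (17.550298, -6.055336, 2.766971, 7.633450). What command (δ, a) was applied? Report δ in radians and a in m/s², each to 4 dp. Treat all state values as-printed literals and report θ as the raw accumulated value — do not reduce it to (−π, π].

a = (v'−v)/dt = (0.033450)/0.15 = 0.2230
Δθ = θ'−θ = 0.026071;  (v·dt/L) = 7.6000·0.15/3.4 = 0.335294
tan δ = Δθ·L/(v·dt) = 0.077756  →  δ = 0.0776

δ = 0.0776, a = 0.2230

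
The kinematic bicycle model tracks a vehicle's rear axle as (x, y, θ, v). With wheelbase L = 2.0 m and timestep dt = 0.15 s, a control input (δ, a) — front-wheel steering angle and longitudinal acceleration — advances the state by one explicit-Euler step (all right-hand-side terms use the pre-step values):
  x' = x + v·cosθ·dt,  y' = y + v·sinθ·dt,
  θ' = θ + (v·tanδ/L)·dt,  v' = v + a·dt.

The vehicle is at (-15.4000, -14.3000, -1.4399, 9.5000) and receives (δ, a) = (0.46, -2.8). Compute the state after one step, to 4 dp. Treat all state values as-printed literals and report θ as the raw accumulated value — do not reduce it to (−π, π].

(-15.2140, -15.7128, -1.0869, 9.0800)

x' = -15.4000 + 9.5000·cos(-1.4399)·0.15 = -15.2140
y' = -14.3000 + 9.5000·sin(-1.4399)·0.15 = -15.7128
θ' = -1.4399 + (9.5000/2.0)·tan(0.46)·0.15 = -1.0869
v' = 9.5000 − 2.8000·0.15 = 9.0800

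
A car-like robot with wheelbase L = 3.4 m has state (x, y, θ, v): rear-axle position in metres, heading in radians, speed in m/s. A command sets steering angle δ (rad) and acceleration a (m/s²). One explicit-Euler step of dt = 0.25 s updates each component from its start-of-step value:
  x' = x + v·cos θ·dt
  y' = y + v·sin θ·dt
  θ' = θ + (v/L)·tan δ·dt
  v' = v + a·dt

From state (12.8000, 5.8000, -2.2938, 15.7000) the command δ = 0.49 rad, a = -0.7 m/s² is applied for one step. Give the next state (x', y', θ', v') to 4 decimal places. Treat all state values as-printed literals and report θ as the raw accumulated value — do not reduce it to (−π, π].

(10.2031, 2.8569, -1.6781, 15.5250)

x' = 12.8000 + 15.7000·cos(-2.2938)·0.25 = 10.2031
y' = 5.8000 + 15.7000·sin(-2.2938)·0.25 = 2.8569
θ' = -2.2938 + (15.7000/3.4)·tan(0.49)·0.25 = -1.6781
v' = 15.7000 − 0.7000·0.25 = 15.5250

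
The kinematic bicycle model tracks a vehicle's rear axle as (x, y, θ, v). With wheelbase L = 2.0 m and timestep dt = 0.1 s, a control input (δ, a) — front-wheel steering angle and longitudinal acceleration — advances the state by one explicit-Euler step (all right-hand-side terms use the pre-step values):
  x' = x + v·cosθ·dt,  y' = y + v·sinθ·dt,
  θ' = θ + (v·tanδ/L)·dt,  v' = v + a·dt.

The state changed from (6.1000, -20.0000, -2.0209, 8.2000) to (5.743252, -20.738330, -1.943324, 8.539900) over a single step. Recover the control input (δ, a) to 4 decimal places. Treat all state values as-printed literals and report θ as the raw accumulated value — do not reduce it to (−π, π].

a = (v'−v)/dt = (0.339900)/0.1 = 3.3990
Δθ = θ'−θ = 0.077576;  (v·dt/L) = 8.2000·0.1/2.0 = 0.410000
tan δ = Δθ·L/(v·dt) = 0.189210  →  δ = 0.1870

δ = 0.1870, a = 3.3990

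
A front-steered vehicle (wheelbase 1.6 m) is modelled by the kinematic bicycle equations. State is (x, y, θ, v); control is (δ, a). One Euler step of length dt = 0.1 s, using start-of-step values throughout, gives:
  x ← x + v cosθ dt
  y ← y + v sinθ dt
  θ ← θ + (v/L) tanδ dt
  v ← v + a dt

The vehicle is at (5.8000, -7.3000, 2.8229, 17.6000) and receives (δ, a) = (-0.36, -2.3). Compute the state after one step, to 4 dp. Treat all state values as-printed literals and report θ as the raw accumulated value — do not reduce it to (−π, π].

x' = 5.8000 + 17.6000·cos(2.8229)·0.1 = 4.1286
y' = -7.3000 + 17.6000·sin(2.8229)·0.1 = -6.7485
θ' = 2.8229 + (17.6000/1.6)·tan(-0.36)·0.1 = 2.4089
v' = 17.6000 − 2.3000·0.1 = 17.3700

(4.1286, -6.7485, 2.4089, 17.3700)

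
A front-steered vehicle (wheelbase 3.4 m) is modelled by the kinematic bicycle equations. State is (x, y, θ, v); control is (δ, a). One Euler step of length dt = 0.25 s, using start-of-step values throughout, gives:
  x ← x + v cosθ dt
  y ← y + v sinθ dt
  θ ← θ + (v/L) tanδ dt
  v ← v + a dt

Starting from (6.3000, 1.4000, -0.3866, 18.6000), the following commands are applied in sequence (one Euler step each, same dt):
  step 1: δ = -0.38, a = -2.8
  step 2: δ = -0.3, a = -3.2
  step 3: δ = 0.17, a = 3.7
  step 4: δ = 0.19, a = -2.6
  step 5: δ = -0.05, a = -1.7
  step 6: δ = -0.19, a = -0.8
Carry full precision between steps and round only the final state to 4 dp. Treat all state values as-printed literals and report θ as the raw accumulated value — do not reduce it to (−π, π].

(21.5220, -18.8969, -1.1729, 16.7500)

after step 1 (δ=-0.38, a=-2.8): (10.606813, -0.353243, -0.932856, 17.900000)
after step 2 (δ=-0.3, a=-3.2): (13.271865, -3.948117, -1.339997, 17.100000)
after step 3 (δ=0.17, a=3.7): (14.249797, -8.109761, -1.124164, 18.025000)
after step 4 (δ=0.19, a=-2.6): (16.196187, -12.173977, -0.869269, 17.375000)
after step 5 (δ=-0.05, a=-1.7): (18.999578, -15.491983, -0.933201, 16.950000)
after step 6 (δ=-0.19, a=-0.8): (21.522013, -18.896939, -1.172894, 16.750000)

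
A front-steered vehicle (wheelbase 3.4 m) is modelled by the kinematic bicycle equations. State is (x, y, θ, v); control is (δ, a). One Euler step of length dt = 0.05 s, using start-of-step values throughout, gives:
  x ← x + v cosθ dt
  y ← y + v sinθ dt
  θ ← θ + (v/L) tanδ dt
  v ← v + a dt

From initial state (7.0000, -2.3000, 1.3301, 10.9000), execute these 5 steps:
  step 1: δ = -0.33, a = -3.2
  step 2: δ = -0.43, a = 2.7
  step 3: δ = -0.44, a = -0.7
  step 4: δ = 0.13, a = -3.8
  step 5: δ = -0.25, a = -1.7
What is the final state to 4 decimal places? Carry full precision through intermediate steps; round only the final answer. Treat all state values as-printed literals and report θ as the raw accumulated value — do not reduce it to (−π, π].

after step 1 (δ=-0.33, a=-3.2): (7.129917, -1.770711, 1.275195, 10.740000)
after step 2 (δ=-0.43, a=2.7): (7.286353, -1.257002, 1.202760, 10.875000)
after step 3 (δ=-0.44, a=-0.7): (7.481985, -0.749664, 1.127470, 10.840000)
after step 4 (δ=0.13, a=-3.8): (7.714474, -0.260059, 1.148311, 10.650000)
after step 5 (δ=-0.25, a=-1.7): (7.932814, 0.225619, 1.108320, 10.565000)

(7.9328, 0.2256, 1.1083, 10.5650)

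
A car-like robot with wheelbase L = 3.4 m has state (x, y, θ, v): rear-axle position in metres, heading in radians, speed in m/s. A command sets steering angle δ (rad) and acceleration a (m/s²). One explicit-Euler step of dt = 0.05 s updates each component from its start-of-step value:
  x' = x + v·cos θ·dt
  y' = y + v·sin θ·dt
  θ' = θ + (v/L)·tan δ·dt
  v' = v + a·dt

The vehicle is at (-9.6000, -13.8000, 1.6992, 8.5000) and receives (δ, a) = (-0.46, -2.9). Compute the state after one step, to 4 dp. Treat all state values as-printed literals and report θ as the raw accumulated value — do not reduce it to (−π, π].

(-9.6544, -13.3785, 1.6373, 8.3550)

x' = -9.6000 + 8.5000·cos(1.6992)·0.05 = -9.6544
y' = -13.8000 + 8.5000·sin(1.6992)·0.05 = -13.3785
θ' = 1.6992 + (8.5000/3.4)·tan(-0.46)·0.05 = 1.6373
v' = 8.5000 − 2.9000·0.05 = 8.3550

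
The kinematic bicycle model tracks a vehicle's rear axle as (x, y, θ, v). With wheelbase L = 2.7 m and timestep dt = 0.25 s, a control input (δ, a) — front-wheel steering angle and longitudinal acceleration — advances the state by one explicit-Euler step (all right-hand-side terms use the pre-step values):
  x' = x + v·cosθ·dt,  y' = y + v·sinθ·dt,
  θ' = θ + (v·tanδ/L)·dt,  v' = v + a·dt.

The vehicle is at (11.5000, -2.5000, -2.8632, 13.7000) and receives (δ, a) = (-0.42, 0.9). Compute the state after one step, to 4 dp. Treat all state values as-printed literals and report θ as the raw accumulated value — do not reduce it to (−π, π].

(8.2069, -3.4412, -3.4297, 13.9250)

x' = 11.5000 + 13.7000·cos(-2.8632)·0.25 = 8.2069
y' = -2.5000 + 13.7000·sin(-2.8632)·0.25 = -3.4412
θ' = -2.8632 + (13.7000/2.7)·tan(-0.42)·0.25 = -3.4297
v' = 13.7000 + 0.9000·0.25 = 13.9250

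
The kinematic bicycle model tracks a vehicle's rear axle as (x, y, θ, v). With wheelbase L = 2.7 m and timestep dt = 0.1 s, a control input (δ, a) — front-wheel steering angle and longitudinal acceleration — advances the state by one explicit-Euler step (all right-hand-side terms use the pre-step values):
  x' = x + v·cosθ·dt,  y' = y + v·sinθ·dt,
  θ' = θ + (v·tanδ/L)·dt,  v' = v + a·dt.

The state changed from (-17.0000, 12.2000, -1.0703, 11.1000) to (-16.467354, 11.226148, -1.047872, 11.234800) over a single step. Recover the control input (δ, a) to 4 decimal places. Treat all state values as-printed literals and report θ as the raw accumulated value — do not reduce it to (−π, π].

a = (v'−v)/dt = (0.134800)/0.1 = 1.3480
Δθ = θ'−θ = 0.022428;  (v·dt/L) = 11.1000·0.1/2.7 = 0.411111
tan δ = Δθ·L/(v·dt) = 0.054555  →  δ = 0.0545

δ = 0.0545, a = 1.3480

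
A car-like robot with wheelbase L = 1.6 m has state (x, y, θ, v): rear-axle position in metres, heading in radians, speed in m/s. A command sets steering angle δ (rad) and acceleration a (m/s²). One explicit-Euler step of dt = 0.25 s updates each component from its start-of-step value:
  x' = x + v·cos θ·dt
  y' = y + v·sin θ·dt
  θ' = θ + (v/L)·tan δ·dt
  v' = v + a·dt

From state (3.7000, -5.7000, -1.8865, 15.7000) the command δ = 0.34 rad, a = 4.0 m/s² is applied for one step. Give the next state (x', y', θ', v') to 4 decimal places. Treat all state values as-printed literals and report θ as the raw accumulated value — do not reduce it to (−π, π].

x' = 3.7000 + 15.7000·cos(-1.8865)·0.25 = 2.4813
y' = -5.7000 + 15.7000·sin(-1.8865)·0.25 = -9.4310
θ' = -1.8865 + (15.7000/1.6)·tan(0.34)·0.25 = -1.0187
v' = 15.7000 + 4.0000·0.25 = 16.7000

(2.4813, -9.4310, -1.0187, 16.7000)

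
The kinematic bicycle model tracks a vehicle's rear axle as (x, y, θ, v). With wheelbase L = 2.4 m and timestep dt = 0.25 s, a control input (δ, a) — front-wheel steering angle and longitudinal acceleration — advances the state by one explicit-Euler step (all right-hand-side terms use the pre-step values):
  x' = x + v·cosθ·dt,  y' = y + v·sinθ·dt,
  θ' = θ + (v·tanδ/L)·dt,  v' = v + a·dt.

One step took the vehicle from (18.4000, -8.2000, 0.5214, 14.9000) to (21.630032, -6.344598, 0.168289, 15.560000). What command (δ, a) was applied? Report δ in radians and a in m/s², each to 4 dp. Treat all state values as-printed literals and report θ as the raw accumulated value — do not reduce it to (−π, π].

δ = -0.2237, a = 2.6400

a = (v'−v)/dt = (0.660000)/0.25 = 2.6400
Δθ = θ'−θ = -0.353111;  (v·dt/L) = 14.9000·0.25/2.4 = 1.552083
tan δ = Δθ·L/(v·dt) = -0.227508  →  δ = -0.2237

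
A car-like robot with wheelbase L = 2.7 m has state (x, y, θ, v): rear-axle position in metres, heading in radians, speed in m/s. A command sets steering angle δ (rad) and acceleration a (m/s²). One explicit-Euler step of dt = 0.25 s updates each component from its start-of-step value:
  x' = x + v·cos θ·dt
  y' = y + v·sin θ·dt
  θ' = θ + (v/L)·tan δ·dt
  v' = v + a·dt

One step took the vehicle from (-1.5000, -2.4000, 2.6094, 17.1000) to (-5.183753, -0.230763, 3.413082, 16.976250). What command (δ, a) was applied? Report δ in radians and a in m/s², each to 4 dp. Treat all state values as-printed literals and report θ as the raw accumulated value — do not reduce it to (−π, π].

δ = 0.4697, a = -0.4950

a = (v'−v)/dt = (-0.123750)/0.25 = -0.4950
Δθ = θ'−θ = 0.803682;  (v·dt/L) = 17.1000·0.25/2.7 = 1.583333
tan δ = Δθ·L/(v·dt) = 0.507589  →  δ = 0.4697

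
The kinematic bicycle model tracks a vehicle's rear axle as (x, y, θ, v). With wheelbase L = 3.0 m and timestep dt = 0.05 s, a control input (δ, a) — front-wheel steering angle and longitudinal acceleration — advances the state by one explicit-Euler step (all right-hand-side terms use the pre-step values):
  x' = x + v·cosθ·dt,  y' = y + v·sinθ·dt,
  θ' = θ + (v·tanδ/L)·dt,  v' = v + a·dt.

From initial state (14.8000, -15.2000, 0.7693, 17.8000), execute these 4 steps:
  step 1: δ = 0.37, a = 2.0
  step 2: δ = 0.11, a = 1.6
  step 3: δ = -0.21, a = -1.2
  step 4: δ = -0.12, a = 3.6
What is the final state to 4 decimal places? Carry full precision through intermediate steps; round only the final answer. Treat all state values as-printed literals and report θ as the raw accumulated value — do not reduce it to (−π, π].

(17.1422, -12.4996, 0.8174, 18.1000)

after step 1 (δ=0.37, a=2.0): (15.439374, -14.580887, 0.884366, 17.900000)
after step 2 (δ=0.11, a=1.6): (16.006607, -13.888593, 0.917316, 17.980000)
after step 3 (δ=-0.21, a=-1.2): (16.553157, -13.174811, 0.853444, 17.920000)
after step 4 (δ=-0.12, a=3.6): (17.142180, -12.499631, 0.817431, 18.100000)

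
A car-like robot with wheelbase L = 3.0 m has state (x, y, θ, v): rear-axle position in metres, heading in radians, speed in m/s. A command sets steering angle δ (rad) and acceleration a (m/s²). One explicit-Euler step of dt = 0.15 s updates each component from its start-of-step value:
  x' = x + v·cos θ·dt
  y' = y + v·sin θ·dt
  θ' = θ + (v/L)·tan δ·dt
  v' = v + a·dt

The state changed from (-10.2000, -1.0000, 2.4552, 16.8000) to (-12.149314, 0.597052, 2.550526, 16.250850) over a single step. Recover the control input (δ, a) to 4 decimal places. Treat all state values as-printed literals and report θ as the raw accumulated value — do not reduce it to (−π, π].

a = (v'−v)/dt = (-0.549150)/0.15 = -3.6610
Δθ = θ'−θ = 0.095326;  (v·dt/L) = 16.8000·0.15/3.0 = 0.840000
tan δ = Δθ·L/(v·dt) = 0.113483  →  δ = 0.1130

δ = 0.1130, a = -3.6610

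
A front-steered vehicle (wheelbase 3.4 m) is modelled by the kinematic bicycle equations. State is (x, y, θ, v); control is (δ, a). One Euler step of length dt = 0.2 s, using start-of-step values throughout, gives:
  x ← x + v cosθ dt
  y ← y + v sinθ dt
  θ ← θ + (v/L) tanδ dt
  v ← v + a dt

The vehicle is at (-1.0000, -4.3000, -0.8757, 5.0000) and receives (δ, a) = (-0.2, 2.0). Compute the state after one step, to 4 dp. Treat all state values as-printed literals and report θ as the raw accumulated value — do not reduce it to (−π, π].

(-0.3595, -5.0680, -0.9353, 5.4000)

x' = -1.0000 + 5.0000·cos(-0.8757)·0.2 = -0.3595
y' = -4.3000 + 5.0000·sin(-0.8757)·0.2 = -5.0680
θ' = -0.8757 + (5.0000/3.4)·tan(-0.2)·0.2 = -0.9353
v' = 5.0000 + 2.0000·0.2 = 5.4000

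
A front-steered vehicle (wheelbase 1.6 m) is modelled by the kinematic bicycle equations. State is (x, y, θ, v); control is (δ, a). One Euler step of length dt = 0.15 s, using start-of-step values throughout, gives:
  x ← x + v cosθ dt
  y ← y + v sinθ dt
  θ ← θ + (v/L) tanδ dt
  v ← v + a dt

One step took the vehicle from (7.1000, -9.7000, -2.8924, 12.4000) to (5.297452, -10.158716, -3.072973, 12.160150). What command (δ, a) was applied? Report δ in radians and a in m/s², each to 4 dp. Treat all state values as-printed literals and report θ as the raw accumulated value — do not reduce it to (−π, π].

a = (v'−v)/dt = (-0.239850)/0.15 = -1.5990
Δθ = θ'−θ = -0.180573;  (v·dt/L) = 12.4000·0.15/1.6 = 1.162500
tan δ = Δθ·L/(v·dt) = -0.155332  →  δ = -0.1541

δ = -0.1541, a = -1.5990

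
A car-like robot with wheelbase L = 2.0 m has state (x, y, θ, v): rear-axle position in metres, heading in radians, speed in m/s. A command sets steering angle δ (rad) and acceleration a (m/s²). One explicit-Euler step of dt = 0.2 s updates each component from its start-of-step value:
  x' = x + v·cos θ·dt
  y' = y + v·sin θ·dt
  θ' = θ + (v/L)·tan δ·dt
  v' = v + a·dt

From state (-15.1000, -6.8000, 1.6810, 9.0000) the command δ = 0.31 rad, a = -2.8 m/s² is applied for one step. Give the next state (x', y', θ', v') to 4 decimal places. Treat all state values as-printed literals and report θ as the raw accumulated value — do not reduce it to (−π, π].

x' = -15.1000 + 9.0000·cos(1.6810)·0.2 = -15.2980
y' = -6.8000 + 9.0000·sin(1.6810)·0.2 = -5.0109
θ' = 1.6810 + (9.0000/2.0)·tan(0.31)·0.2 = 1.9693
v' = 9.0000 − 2.8000·0.2 = 8.4400

(-15.2980, -5.0109, 1.9693, 8.4400)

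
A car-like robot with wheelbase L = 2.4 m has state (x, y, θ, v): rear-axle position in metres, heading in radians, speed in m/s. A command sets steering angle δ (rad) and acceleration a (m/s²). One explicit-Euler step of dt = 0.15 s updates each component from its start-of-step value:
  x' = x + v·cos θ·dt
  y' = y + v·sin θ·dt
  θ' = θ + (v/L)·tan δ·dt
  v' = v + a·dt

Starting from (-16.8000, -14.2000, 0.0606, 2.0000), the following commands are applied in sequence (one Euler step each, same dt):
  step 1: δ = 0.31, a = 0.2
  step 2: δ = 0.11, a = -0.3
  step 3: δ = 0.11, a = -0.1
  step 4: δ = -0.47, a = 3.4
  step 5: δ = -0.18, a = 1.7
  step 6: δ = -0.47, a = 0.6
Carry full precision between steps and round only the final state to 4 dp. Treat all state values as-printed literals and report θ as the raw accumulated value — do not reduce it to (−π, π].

after step 1 (δ=0.31, a=0.2): (-16.500551, -14.181831, 0.100641, 2.030000)
after step 2 (δ=0.11, a=-0.3): (-16.197591, -14.151238, 0.114654, 1.985000)
after step 3 (δ=0.11, a=-0.1): (-15.901796, -14.117174, 0.128356, 1.970000)
after step 4 (δ=-0.47, a=3.4): (-15.608727, -14.079349, 0.065813, 2.480000)
after step 5 (δ=-0.18, a=1.7): (-15.237533, -14.054885, 0.037607, 2.735000)
after step 6 (δ=-0.47, a=0.6): (-14.827573, -14.039460, -0.049223, 2.825000)

(-14.8276, -14.0395, -0.0492, 2.8250)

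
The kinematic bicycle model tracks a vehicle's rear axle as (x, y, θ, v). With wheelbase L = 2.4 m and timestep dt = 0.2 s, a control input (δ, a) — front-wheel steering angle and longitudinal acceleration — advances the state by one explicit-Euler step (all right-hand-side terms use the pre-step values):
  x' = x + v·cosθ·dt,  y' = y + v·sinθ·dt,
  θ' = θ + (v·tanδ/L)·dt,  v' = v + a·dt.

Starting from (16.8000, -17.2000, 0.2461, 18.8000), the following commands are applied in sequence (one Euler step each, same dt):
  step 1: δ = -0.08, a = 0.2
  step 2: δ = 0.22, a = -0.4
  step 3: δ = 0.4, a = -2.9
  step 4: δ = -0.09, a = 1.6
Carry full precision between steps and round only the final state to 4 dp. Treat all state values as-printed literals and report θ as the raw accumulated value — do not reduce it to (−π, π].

after step 1 (δ=-0.08, a=0.2): (20.446711, -16.283976, 0.120499, 18.840000)
after step 2 (δ=0.22, a=-0.4): (24.187388, -15.831036, 0.471581, 18.760000)
after step 3 (δ=0.4, a=-2.9): (27.529862, -14.126519, 1.132548, 18.180000)
after step 4 (δ=-0.09, a=1.6): (29.072814, -10.834135, 0.995828, 18.500000)

(29.0728, -10.8341, 0.9958, 18.5000)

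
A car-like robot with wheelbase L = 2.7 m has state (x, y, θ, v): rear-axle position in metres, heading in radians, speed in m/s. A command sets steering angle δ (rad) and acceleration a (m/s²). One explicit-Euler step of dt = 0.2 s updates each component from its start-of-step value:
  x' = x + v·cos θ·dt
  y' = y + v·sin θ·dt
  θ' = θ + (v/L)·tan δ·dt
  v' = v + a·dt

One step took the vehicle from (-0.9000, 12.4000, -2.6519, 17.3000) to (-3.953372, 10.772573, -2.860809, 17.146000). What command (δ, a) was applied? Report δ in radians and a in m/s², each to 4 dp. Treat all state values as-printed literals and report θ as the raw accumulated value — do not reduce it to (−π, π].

a = (v'−v)/dt = (-0.154000)/0.2 = -0.7700
Δθ = θ'−θ = -0.208909;  (v·dt/L) = 17.3000·0.2/2.7 = 1.281481
tan δ = Δθ·L/(v·dt) = -0.163021  →  δ = -0.1616

δ = -0.1616, a = -0.7700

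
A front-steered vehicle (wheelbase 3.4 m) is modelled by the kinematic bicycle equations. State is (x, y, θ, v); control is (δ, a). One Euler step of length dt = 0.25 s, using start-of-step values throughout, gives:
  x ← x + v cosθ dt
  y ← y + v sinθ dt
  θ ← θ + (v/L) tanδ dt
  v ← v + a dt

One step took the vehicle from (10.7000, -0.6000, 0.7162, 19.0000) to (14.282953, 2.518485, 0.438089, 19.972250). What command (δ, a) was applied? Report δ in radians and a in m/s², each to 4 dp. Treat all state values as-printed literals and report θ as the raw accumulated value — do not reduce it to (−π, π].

a = (v'−v)/dt = (0.972250)/0.25 = 3.8890
Δθ = θ'−θ = -0.278111;  (v·dt/L) = 19.0000·0.25/3.4 = 1.397059
tan δ = Δθ·L/(v·dt) = -0.199069  →  δ = -0.1965

δ = -0.1965, a = 3.8890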